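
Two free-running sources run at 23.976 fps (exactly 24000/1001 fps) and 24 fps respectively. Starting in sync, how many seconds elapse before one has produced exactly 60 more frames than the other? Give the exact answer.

The gap grows by |24 − 24000/1001| = 24/1001 frames per second.
Time for a 60-frame gap: 60 ÷ (24/1001) = 2502.5 s.

2502.5 seconds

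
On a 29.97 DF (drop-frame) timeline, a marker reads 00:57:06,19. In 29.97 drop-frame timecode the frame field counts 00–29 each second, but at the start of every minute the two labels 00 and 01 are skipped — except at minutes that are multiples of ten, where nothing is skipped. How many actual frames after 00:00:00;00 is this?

Complete 10-minute blocks: 5, each 17982 frames → 89910.
Remaining 7 whole minutes in the current block: 1800 + 6 × 1798 = 12588 frames.
Within the current minute: 6 × 30 + 19 − 2 = 197 (labels ;00/;01 skipped at this minute). Total = 89910 + 12588 + 197 = 102695.

102695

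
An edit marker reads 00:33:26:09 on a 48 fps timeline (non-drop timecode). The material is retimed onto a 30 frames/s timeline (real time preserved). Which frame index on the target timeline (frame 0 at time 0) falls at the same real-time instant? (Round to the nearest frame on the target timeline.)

frame 60186

Source frame index: (0×3600 + 33×60 + 26) × 48 + 9 = 96297.
Real time: 96297 / (48) = 32099/16 s.
Target frame: (32099/16) × (30) = 481485/8 ≈ 60185.625 → 60186.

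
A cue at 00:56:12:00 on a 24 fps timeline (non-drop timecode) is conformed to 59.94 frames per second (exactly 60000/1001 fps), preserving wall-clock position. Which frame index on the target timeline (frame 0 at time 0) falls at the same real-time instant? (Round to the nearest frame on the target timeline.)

Source frame index: (0×3600 + 56×60 + 12) × 24 + 0 = 80928.
Real time: 80928 / (24) = 3372 s.
Target frame: (3372) × (60000/1001) = 202320000/1001 ≈ 202117.882 → 202118.

frame 202118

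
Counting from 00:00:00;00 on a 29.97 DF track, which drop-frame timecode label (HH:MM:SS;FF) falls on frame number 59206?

00:32:55;14

Each 10-minute DF block holds 10 × 60 × 30 − 9 × 2 = 17982 frames. 59206 ÷ 17982 → 3 full blocks, remainder 5260.
Within the partial block the first minute is 1800 frames and each further minute 1798, so 2 further minute boundaries passed. Total skipped labels = 18 × 3 + 2 × 2 = 58.
Non-drop label index = 59206 + 58 = 59264; at 30 labels/s that is 00:32:55:14, i.e. DF 00:32:55;14.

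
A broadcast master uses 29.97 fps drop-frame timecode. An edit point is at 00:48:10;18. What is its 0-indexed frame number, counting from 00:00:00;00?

Complete 10-minute blocks: 4, each 17982 frames → 71928.
Remaining 8 whole minutes in the current block: 1800 + 7 × 1798 = 14386 frames.
Within the current minute: 10 × 30 + 18 − 2 = 316 (labels ;00/;01 skipped at this minute). Total = 71928 + 14386 + 316 = 86630.

86630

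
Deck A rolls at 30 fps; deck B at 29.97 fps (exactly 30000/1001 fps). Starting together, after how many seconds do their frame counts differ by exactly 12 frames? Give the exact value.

The gap grows by |30000/1001 − 30| = 30/1001 frames per second.
Time for a 12-frame gap: 12 ÷ (30/1001) = 400.4 s.

400.4 seconds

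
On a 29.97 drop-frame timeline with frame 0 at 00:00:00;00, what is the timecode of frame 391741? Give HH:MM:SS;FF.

Each 10-minute DF block holds 10 × 60 × 30 − 9 × 2 = 17982 frames. 391741 ÷ 17982 → 21 full blocks, remainder 14119.
Within the partial block the first minute is 1800 frames and each further minute 1798, so 7 further minute boundaries passed. Total skipped labels = 18 × 21 + 2 × 7 = 392.
Non-drop label index = 391741 + 392 = 392133; at 30 labels/s that is 03:37:51:03, i.e. DF 03:37:51;03.

03:37:51;03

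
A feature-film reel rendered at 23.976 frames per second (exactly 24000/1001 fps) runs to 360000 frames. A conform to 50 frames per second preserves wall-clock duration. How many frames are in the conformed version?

750750 frames

Target frames = source frames × (target rate / source rate) = 360000 × (50)/(24000/1001) = 360000 × 1001/480 = 750750.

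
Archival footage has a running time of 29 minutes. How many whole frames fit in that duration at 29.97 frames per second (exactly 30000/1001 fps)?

29 min = 1740 s.
Frames = 1740 × 30000/1001 = 52200000/1001 ≈ 52147.8521.
Complete frames: 52147.

52147 frames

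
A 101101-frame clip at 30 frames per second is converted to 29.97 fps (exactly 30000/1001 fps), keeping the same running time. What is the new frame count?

101000 frames

Target frames = source frames × (target rate / source rate) = 101101 × (30000/1001)/(30) = 101101 × 1000/1001 = 101000.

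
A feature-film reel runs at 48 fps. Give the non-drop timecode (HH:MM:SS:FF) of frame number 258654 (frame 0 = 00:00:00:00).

258654 ÷ 48 = 5388 full seconds, remainder 30 frames.
5388 s = 1 h 29 min 48 s.
Timecode: 01:29:48:30.

01:29:48:30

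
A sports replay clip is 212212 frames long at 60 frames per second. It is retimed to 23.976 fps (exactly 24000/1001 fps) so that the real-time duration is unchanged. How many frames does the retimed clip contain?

Target frames = source frames × (target rate / source rate) = 212212 × (24000/1001)/(60) = 212212 × 400/1001 = 84800.

84800 frames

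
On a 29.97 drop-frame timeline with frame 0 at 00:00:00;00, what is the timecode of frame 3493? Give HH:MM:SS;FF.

Ten DF minutes hold 17982 frames, so frame 3493 lies in block 0 (frames 0–17981) with 3493 frames into that block.
The block's first minute is 1800 frames and the rest 1798 each; 3493 frames reaches minute 1, so 0 × 18 + 1 × 2 = 2 labels have been skipped so far.
Adding those back, label number 3493 + 2 = 3495 at 30 labels/s is 116 s + 15 f = 0 h 1 min 56 s frame 15, i.e. 00:01:56;15.

00:01:56;15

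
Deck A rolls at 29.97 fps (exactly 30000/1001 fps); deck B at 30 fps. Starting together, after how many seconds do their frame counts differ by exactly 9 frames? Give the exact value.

300.3 seconds

The gap grows by |30 − 30000/1001| = 30/1001 frames per second.
Time for a 9-frame gap: 9 ÷ (30/1001) = 300.3 s.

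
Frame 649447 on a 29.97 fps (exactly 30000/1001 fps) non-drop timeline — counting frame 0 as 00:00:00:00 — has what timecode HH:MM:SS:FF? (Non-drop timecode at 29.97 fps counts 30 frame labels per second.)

06:00:48:07

649447 ÷ 30 = 21648 full seconds, remainder 7 frames.
21648 s = 6 h 0 min 48 s.
Timecode: 06:00:48:07.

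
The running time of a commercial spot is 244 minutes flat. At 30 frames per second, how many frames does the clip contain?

439200 frames

244 min = 14640 s.
Frames = 14640 × 30 = 439200.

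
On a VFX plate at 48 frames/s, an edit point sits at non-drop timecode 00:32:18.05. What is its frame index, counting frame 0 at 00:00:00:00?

Total seconds to the label: (0 × 3600 + 32 × 60 + 18) = 1938.
Frame index = 1938 × 48 + 5 = 93029.

frame 93029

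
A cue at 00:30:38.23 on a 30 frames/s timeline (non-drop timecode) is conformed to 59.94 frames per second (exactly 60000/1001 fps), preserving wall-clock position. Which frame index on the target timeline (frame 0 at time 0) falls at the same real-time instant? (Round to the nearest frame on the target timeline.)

frame 110216

Source frame index: (0×3600 + 30×60 + 38) × 30 + 23 = 55163.
Real time: 55163 / (30) = 55163/30 s.
Target frame: (55163/30) × (60000/1001) = 110326000/1001 ≈ 110215.784 → 110216.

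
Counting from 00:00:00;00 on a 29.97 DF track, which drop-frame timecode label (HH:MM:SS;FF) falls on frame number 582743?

Ten DF minutes hold 17982 frames, so frame 582743 lies in block 32 (frames 575424–593405) with 7319 frames into that block.
The block's first minute is 1800 frames and the rest 1798 each; 7319 frames reaches minute 4, so 32 × 18 + 4 × 2 = 584 labels have been skipped so far.
Adding those back, label number 582743 + 584 = 583327 at 30 labels/s is 19444 s + 7 f = 5 h 24 min 4 s frame 7, i.e. 05:24:04;07.

05:24:04;07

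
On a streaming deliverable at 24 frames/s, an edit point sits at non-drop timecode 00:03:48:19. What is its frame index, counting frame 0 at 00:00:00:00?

frame 5491

Total seconds to the label: (0 × 3600 + 3 × 60 + 48) = 228.
Frame index = 228 × 24 + 19 = 5491.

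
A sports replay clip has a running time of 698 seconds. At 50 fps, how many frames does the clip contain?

Frames = 698 × 50 = 34900.

34900 frames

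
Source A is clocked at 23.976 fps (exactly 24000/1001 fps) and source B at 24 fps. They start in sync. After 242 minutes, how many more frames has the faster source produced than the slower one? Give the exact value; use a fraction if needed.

242 min = 14520 s.
A emits 24000/1001 × 14520 = 31680000/91 frames; B emits 24 × 14520 = 348480.
Difference = 31680/91 frames (≈ 348.1319); B is ahead of A.

31680/91 frames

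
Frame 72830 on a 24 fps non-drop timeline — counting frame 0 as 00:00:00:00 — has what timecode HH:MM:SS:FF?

00:50:34:14

72830 ÷ 24 = 3034 full seconds, remainder 14 frames.
3034 s = 0 h 50 min 34 s.
Timecode: 00:50:34:14.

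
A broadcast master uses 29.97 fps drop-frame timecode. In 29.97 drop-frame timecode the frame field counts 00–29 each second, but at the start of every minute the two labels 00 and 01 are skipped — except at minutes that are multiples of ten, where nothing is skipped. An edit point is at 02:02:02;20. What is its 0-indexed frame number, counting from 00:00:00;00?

219460

Complete 10-minute blocks: 12, each 17982 frames → 215784.
Remaining 2 whole minutes in the current block: 1800 + 1 × 1798 = 3598 frames.
Within the current minute: 2 × 30 + 20 − 2 = 78 (labels ;00/;01 skipped at this minute). Total = 215784 + 3598 + 78 = 219460.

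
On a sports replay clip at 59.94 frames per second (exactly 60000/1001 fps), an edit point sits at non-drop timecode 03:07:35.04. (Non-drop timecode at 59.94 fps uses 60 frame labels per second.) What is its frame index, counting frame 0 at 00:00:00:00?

675304

Total seconds to the label: (3 × 3600 + 7 × 60 + 35) = 11255.
Frame index = 11255 × 60 + 4 = 675304.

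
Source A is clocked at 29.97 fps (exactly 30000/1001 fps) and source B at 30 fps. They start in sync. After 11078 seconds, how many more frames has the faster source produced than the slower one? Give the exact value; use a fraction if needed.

332340/1001 frames

A emits 30000/1001 × 11078 = 332340000/1001 frames; B emits 30 × 11078 = 332340.
Difference = 332340/1001 frames (≈ 332.0080); B is ahead of A.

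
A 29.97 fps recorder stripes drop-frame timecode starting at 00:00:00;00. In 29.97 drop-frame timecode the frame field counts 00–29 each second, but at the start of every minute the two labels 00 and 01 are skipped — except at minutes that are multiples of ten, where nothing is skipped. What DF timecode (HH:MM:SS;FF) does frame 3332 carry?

Ten DF minutes hold 17982 frames, so frame 3332 lies in block 0 (frames 0–17981) with 3332 frames into that block.
The block's first minute is 1800 frames and the rest 1798 each; 3332 frames reaches minute 1, so 0 × 18 + 1 × 2 = 2 labels have been skipped so far.
Adding those back, label number 3332 + 2 = 3334 at 30 labels/s is 111 s + 4 f = 0 h 1 min 51 s frame 4, i.e. 00:01:51;04.

00:01:51;04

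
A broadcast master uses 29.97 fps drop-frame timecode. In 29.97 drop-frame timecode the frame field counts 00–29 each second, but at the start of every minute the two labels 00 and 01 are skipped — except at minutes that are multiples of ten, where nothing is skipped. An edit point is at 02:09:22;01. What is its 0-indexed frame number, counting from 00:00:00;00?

232627

Complete 10-minute blocks: 12, each 17982 frames → 215784.
Remaining 9 whole minutes in the current block: 1800 + 8 × 1798 = 16184 frames.
Within the current minute: 22 × 30 + 1 − 2 = 659 (labels ;00/;01 skipped at this minute). Total = 215784 + 16184 + 659 = 232627.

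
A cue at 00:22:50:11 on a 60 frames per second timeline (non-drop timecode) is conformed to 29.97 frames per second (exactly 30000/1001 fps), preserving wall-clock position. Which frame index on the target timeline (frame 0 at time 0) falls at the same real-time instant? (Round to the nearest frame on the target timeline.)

frame 41064

Source frame index: (0×3600 + 22×60 + 50) × 60 + 11 = 82211.
Real time: 82211 / (60) = 82211/60 s.
Target frame: (82211/60) × (30000/1001) = 41105500/1001 ≈ 41064.436 → 41064.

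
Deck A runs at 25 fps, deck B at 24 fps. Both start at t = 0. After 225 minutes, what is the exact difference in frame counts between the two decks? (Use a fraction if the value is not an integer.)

13500 frames

225 min = 13500 s.
A emits 25 × 13500 = 337500 frames; B emits 24 × 13500 = 324000.
Difference = 13500 frames; B is behind A.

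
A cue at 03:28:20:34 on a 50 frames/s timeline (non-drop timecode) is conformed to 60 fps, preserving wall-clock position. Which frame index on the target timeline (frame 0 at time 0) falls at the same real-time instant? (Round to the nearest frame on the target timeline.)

Source frame index: (3×3600 + 28×60 + 20) × 50 + 34 = 625034.
Real time: 625034 / (50) = 312517/25 s.
Target frame: (312517/25) × (60) = 3750204/5 ≈ 750040.800 → 750041.

frame 750041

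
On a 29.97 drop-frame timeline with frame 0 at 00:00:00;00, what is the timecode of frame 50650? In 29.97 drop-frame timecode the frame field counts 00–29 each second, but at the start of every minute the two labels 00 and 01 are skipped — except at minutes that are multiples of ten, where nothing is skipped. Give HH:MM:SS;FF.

Each 10-minute DF block holds 10 × 60 × 30 − 9 × 2 = 17982 frames. 50650 ÷ 17982 → 2 full blocks, remainder 14686.
Within the partial block the first minute is 1800 frames and each further minute 1798, so 8 further minute boundaries passed. Total skipped labels = 18 × 2 + 2 × 8 = 52.
Non-drop label index = 50650 + 52 = 50702; at 30 labels/s that is 00:28:10:02, i.e. DF 00:28:10;02.

00:28:10;02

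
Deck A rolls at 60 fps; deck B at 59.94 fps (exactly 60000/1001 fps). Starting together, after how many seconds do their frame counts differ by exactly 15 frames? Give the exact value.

The gap grows by |60000/1001 − 60| = 60/1001 frames per second.
Time for a 15-frame gap: 15 ÷ (60/1001) = 250.25 s.

250.25 seconds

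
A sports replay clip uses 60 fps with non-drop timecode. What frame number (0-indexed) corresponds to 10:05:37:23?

Total seconds to the label: (10 × 3600 + 5 × 60 + 37) = 36337.
Frame index = 36337 × 60 + 23 = 2180243.

2180243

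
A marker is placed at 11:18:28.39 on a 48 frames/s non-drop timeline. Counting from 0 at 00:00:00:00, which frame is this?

Total seconds to the label: (11 × 3600 + 18 × 60 + 28) = 40708.
Frame index = 40708 × 48 + 39 = 1954023.

frame 1954023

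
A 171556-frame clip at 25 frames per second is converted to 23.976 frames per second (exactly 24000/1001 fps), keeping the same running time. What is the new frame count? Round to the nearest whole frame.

164529 frames

Frames at target rate = 171556 × (24000/1001) / (25) = 2138880/13 ≈ 164529.231.
Nearest whole frame: 164529.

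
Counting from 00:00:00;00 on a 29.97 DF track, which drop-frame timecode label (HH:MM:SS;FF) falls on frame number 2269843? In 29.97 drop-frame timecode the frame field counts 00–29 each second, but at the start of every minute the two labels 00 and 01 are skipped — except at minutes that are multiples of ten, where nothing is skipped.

Ten DF minutes hold 17982 frames, so frame 2269843 lies in block 126 (frames 2265732–2283713) with 4111 frames into that block.
The block's first minute is 1800 frames and the rest 1798 each; 4111 frames reaches minute 2, so 126 × 18 + 2 × 2 = 2272 labels have been skipped so far.
Adding those back, label number 2269843 + 2272 = 2272115 at 30 labels/s is 75737 s + 5 f = 21 h 2 min 17 s frame 5, i.e. 21:02:17;05.

21:02:17;05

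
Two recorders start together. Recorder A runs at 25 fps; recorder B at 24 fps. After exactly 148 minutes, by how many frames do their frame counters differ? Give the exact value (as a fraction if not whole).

148 min = 8880 s.
A emits 25 × 8880 = 222000 frames; B emits 24 × 8880 = 213120.
Difference = 8880 frames; B is behind A.

8880 frames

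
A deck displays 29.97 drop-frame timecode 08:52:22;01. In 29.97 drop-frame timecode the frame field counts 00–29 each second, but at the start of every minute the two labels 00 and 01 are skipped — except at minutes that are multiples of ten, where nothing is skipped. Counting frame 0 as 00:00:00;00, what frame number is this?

As if non-drop at 30 labels/s: (8 × 3600 + 52 × 60 + 22) × 30 + 1 = 958261.
Minute boundaries passed: 532; those not divisible by 10: 532 − 53 = 479; dropped labels = 2 × 479 = 958.
Actual frame index = 958261 − 958 = 957303.

957303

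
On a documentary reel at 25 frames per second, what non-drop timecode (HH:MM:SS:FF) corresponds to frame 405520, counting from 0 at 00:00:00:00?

04:30:20:20

405520 ÷ 25 = 16220 full seconds, remainder 20 frames.
16220 s = 4 h 30 min 20 s.
Timecode: 04:30:20:20.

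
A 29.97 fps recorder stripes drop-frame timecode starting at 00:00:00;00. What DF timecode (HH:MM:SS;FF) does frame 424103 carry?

Each 10-minute DF block holds 10 × 60 × 30 − 9 × 2 = 17982 frames. 424103 ÷ 17982 → 23 full blocks, remainder 10517.
Within the partial block the first minute is 1800 frames and each further minute 1798, so 5 further minute boundaries passed. Total skipped labels = 18 × 23 + 2 × 5 = 424.
Non-drop label index = 424103 + 424 = 424527; at 30 labels/s that is 03:55:50:27, i.e. DF 03:55:50;27.

03:55:50;27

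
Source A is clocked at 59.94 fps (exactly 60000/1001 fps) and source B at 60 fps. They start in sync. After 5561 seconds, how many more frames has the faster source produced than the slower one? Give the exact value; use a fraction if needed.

333660/1001 frames

A emits 60000/1001 × 5561 = 333660000/1001 frames; B emits 60 × 5561 = 333660.
Difference = 333660/1001 frames (≈ 333.3267); B is ahead of A.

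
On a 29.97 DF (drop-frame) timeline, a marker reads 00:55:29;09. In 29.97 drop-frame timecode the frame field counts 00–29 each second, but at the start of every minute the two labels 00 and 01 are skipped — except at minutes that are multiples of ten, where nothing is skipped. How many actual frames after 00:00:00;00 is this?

99779

Complete 10-minute blocks: 5, each 17982 frames → 89910.
Remaining 5 whole minutes in the current block: 1800 + 4 × 1798 = 8992 frames.
Within the current minute: 29 × 30 + 9 − 2 = 877 (labels ;00/;01 skipped at this minute). Total = 89910 + 8992 + 877 = 99779.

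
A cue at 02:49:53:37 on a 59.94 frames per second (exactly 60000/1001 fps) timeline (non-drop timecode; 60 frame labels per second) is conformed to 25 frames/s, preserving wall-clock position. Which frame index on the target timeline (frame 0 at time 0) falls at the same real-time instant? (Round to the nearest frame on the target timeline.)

frame 255095

Source frame index: (2×3600 + 49×60 + 53) × 60 + 37 = 611617.
Real time: 611617 / (60000/1001) = 612228617/60000 s.
Target frame: (612228617/60000) × (25) = 612228617/2400 ≈ 255095.257 → 255095.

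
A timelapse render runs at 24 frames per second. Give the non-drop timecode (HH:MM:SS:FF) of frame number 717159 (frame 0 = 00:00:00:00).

717159 ÷ 24 = 29881 full seconds, remainder 15 frames.
29881 s = 8 h 18 min 1 s.
Timecode: 08:18:01:15.

08:18:01:15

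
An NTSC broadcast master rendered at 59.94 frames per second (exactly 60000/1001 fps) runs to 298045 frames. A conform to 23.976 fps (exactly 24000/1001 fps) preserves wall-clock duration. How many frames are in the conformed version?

119218 frames

Target frames = source frames × (target rate / source rate) = 298045 × (24000/1001)/(60000/1001) = 298045 × 2/5 = 119218.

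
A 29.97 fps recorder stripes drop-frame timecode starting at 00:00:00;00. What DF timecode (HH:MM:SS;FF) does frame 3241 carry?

00:01:48;03

Ten DF minutes hold 17982 frames, so frame 3241 lies in block 0 (frames 0–17981) with 3241 frames into that block.
The block's first minute is 1800 frames and the rest 1798 each; 3241 frames reaches minute 1, so 0 × 18 + 1 × 2 = 2 labels have been skipped so far.
Adding those back, label number 3241 + 2 = 3243 at 30 labels/s is 108 s + 3 f = 0 h 1 min 48 s frame 3, i.e. 00:01:48;03.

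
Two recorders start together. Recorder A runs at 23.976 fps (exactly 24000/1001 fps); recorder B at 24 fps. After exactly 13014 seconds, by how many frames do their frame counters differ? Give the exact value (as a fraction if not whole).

312336/1001 frames

A emits 24000/1001 × 13014 = 312336000/1001 frames; B emits 24 × 13014 = 312336.
Difference = 312336/1001 frames (≈ 312.0240); B is ahead of A.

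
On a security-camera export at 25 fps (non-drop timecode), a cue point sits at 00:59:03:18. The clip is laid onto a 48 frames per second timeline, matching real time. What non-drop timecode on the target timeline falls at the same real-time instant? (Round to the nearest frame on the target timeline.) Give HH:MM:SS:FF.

Source frame index: (0×3600 + 59×60 + 3) × 25 + 18 = 88593.
Real time: 88593 / (25) = 88593/25 s.
Target frame: (88593/25) × (48) = 4252464/25 ≈ 170098.560 → 170099.
At 48 labels/s: frame 170099 → 00:59:03:35.

00:59:03:35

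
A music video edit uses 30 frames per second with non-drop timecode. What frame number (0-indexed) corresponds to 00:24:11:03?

Total seconds to the label: (0 × 3600 + 24 × 60 + 11) = 1451.
Frame index = 1451 × 30 + 3 = 43533.

frame 43533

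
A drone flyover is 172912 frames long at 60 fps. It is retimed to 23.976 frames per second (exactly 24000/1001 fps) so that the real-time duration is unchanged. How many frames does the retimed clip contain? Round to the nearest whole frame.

Frames at target rate = 172912 × (24000/1001) / (60) = 69164800/1001 ≈ 69095.704.
Nearest whole frame: 69096.

69096 frames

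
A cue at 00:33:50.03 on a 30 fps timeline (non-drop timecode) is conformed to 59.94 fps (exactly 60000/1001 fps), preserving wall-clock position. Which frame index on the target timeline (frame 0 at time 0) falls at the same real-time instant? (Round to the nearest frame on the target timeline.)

Source frame index: (0×3600 + 33×60 + 50) × 30 + 3 = 60903.
Real time: 60903 / (30) = 20301/10 s.
Target frame: (20301/10) × (60000/1001) = 121806000/1001 ≈ 121684.316 → 121684.

frame 121684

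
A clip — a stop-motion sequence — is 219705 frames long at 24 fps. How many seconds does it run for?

9154.375 seconds

Running time = 219705 / (24) = 9154.375 s.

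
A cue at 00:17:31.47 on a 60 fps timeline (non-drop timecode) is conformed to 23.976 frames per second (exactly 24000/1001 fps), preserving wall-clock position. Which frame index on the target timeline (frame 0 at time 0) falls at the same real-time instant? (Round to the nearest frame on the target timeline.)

Source frame index: (0×3600 + 17×60 + 31) × 60 + 47 = 63107.
Real time: 63107 / (60) = 63107/60 s.
Target frame: (63107/60) × (24000/1001) = 2294800/91 ≈ 25217.582 → 25218.

frame 25218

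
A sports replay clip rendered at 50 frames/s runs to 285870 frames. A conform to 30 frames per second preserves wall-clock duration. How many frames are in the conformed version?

Target frames = source frames × (target rate / source rate) = 285870 × (30)/(50) = 285870 × 3/5 = 171522.

171522 frames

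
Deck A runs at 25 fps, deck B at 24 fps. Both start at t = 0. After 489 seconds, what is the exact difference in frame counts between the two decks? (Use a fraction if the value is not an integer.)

489 frames

A emits 25 × 489 = 12225 frames; B emits 24 × 489 = 11736.
Difference = 489 frames; B is behind A.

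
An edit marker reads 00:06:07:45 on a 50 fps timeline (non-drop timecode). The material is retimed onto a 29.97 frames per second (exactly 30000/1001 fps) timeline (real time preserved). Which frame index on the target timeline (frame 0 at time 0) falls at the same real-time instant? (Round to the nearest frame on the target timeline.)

frame 11026

Source frame index: (0×3600 + 6×60 + 7) × 50 + 45 = 18395.
Real time: 18395 / (50) = 3679/10 s.
Target frame: (3679/10) × (30000/1001) = 849000/77 ≈ 11025.974 → 11026.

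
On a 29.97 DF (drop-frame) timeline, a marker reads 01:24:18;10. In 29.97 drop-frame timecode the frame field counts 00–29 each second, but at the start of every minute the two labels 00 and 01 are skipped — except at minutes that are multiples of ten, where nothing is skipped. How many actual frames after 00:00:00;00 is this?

151598

As if non-drop at 30 labels/s: (1 × 3600 + 24 × 60 + 18) × 30 + 10 = 151750.
Minute boundaries passed: 84; those not divisible by 10: 84 − 8 = 76; dropped labels = 2 × 76 = 152.
Actual frame index = 151750 − 152 = 151598.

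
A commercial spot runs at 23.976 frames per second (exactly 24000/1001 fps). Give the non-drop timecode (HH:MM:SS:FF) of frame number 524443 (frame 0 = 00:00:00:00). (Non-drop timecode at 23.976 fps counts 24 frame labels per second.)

06:04:11:19

524443 ÷ 24 = 21851 full seconds, remainder 19 frames.
21851 s = 6 h 4 min 11 s.
Timecode: 06:04:11:19.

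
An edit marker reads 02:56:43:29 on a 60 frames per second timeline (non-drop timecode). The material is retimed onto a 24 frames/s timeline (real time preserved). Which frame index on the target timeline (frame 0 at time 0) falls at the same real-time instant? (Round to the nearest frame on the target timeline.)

frame 254484

Source frame index: (2×3600 + 56×60 + 43) × 60 + 29 = 636209.
Real time: 636209 / (60) = 636209/60 s.
Target frame: (636209/60) × (24) = 1272418/5 ≈ 254483.600 → 254484.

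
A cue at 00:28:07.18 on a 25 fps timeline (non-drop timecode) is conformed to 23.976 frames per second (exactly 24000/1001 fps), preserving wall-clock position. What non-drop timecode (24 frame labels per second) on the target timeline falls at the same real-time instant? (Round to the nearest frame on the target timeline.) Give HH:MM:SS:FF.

Source frame index: (0×3600 + 28×60 + 7) × 25 + 18 = 42193.
Real time: 42193 / (25) = 42193/25 s.
Target frame: (42193/25) × (24000/1001) = 40505280/1001 ≈ 40464.815 → 40465.
At 24 labels/s: frame 40465 → 00:28:06:01.

00:28:06:01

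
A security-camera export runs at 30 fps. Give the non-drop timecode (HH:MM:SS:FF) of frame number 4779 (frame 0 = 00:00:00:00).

4779 ÷ 30 = 159 full seconds, remainder 9 frames.
159 s = 0 h 2 min 39 s.
Timecode: 00:02:39:09.

00:02:39:09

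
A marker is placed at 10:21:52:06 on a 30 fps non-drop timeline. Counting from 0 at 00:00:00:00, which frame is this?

1119366

Total seconds to the label: (10 × 3600 + 21 × 60 + 52) = 37312.
Frame index = 37312 × 30 + 6 = 1119366.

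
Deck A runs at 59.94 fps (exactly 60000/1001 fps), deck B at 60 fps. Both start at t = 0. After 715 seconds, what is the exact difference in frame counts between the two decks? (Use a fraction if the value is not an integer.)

300/7 frames

A emits 60000/1001 × 715 = 300000/7 frames; B emits 60 × 715 = 42900.
Difference = 300/7 frames (≈ 42.8571); B is ahead of A.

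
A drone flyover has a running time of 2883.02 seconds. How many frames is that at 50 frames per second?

144151 frames

Frames = 2883.02 × 50 = 144151.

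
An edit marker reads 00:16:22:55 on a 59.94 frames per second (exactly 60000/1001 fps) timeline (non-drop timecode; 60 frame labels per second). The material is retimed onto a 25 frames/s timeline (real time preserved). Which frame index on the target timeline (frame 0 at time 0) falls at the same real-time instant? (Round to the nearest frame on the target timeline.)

frame 24597

Source frame index: (0×3600 + 16×60 + 22) × 60 + 55 = 58975.
Real time: 58975 / (60000/1001) = 2361359/2400 s.
Target frame: (2361359/2400) × (25) = 2361359/96 ≈ 24597.490 → 24597.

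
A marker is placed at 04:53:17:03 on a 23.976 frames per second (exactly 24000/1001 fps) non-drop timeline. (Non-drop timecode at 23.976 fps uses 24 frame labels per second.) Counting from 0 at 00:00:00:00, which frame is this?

Total seconds to the label: (4 × 3600 + 53 × 60 + 17) = 17597.
Frame index = 17597 × 24 + 3 = 422331.

frame 422331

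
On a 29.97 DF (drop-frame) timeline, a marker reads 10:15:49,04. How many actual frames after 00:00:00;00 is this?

1107366

Complete 10-minute blocks: 61, each 17982 frames → 1096902.
Remaining 5 whole minutes in the current block: 1800 + 4 × 1798 = 8992 frames.
Within the current minute: 49 × 30 + 4 − 2 = 1472 (labels ;00/;01 skipped at this minute). Total = 1096902 + 8992 + 1472 = 1107366.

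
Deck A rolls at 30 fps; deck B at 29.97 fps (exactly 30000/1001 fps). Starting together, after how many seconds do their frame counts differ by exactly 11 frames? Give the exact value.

11011/30 seconds

The gap grows by |30000/1001 − 30| = 30/1001 frames per second.
Time for a 11-frame gap: 11 ÷ (30/1001) = 11011/30 s.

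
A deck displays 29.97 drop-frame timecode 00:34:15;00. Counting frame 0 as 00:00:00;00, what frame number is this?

Complete 10-minute blocks: 3, each 17982 frames → 53946.
Remaining 4 whole minutes in the current block: 1800 + 3 × 1798 = 7194 frames.
Within the current minute: 15 × 30 + 0 − 2 = 448 (labels ;00/;01 skipped at this minute). Total = 53946 + 7194 + 448 = 61588.

61588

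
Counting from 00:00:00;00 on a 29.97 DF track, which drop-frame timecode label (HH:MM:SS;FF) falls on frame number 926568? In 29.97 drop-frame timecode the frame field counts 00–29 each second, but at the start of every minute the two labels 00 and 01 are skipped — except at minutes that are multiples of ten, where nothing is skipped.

Each 10-minute DF block holds 10 × 60 × 30 − 9 × 2 = 17982 frames. 926568 ÷ 17982 → 51 full blocks, remainder 9486.
Within the partial block the first minute is 1800 frames and each further minute 1798, so 5 further minute boundaries passed. Total skipped labels = 18 × 51 + 2 × 5 = 928.
Non-drop label index = 926568 + 928 = 927496; at 30 labels/s that is 08:35:16:16, i.e. DF 08:35:16;16.

08:35:16;16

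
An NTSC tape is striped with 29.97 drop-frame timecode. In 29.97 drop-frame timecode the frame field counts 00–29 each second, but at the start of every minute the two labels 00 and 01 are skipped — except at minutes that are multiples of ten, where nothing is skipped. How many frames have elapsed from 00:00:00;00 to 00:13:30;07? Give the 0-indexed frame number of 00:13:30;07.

Complete 10-minute blocks: 1, each 17982 frames → 17982.
Remaining 3 whole minutes in the current block: 1800 + 2 × 1798 = 5396 frames.
Within the current minute: 30 × 30 + 7 − 2 = 905 (labels ;00/;01 skipped at this minute). Total = 17982 + 5396 + 905 = 24283.

24283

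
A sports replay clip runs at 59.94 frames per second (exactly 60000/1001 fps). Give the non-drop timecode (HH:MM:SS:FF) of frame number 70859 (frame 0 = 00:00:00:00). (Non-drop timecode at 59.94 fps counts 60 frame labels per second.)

00:19:40:59

70859 ÷ 60 = 1180 full seconds, remainder 59 frames.
1180 s = 0 h 19 min 40 s.
Timecode: 00:19:40:59.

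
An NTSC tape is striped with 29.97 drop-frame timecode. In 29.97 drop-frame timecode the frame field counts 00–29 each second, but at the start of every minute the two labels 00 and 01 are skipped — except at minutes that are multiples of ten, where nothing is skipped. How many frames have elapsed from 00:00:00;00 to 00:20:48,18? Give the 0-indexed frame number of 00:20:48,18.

Complete 10-minute blocks: 2, each 17982 frames → 35964.
Remaining 0 whole minutes in the current block: 0 frames.
Within the current minute: 48 × 30 + 18 = 1458. Total = 35964 + 0 + 1458 = 37422.

37422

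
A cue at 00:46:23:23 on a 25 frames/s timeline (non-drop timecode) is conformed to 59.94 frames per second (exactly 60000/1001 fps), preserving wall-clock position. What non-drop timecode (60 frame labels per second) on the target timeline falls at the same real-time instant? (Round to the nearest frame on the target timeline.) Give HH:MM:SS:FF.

Source frame index: (0×3600 + 46×60 + 23) × 25 + 23 = 69598.
Real time: 69598 / (25) = 69598/25 s.
Target frame: (69598/25) × (60000/1001) = 167035200/1001 ≈ 166868.332 → 166868.
At 60 labels/s: frame 166868 → 00:46:21:08.

00:46:21:08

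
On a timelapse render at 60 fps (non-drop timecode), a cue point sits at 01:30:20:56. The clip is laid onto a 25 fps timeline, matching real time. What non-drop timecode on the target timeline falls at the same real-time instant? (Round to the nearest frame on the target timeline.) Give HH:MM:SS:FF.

01:30:20:23

Source frame index: (1×3600 + 30×60 + 20) × 60 + 56 = 325256.
Real time: 325256 / (60) = 81314/15 s.
Target frame: (81314/15) × (25) = 406570/3 ≈ 135523.333 → 135523.
At 25 labels/s: frame 135523 → 01:30:20:23.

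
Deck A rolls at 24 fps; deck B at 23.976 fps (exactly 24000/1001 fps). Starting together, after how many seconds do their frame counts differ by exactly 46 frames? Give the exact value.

23023/12 seconds

The gap grows by |24000/1001 − 24| = 24/1001 frames per second.
Time for a 46-frame gap: 46 ÷ (24/1001) = 23023/12 s.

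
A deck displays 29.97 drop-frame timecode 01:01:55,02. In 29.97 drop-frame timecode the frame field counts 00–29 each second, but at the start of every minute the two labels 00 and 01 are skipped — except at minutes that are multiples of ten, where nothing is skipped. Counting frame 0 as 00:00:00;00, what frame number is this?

111342

As if non-drop at 30 labels/s: (1 × 3600 + 1 × 60 + 55) × 30 + 2 = 111452.
Minute boundaries passed: 61; those not divisible by 10: 61 − 6 = 55; dropped labels = 2 × 55 = 110.
Actual frame index = 111452 − 110 = 111342.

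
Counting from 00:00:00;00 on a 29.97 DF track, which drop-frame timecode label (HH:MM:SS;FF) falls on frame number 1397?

Ten DF minutes hold 17982 frames, so frame 1397 lies in block 0 (frames 0–17981) with 1397 frames into that block.
The block's first minute is 1800 frames and the rest 1798 each; 1397 frames reaches minute 0, so 0 × 18 + 0 × 2 = 0 labels have been skipped so far.
Adding those back, label number 1397 + 0 = 1397 at 30 labels/s is 46 s + 17 f = 0 h 0 min 46 s frame 17, i.e. 00:00:46;17.

00:00:46;17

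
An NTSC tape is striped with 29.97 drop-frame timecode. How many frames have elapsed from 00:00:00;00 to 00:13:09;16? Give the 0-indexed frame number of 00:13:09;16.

23662

As if non-drop at 30 labels/s: (0 × 3600 + 13 × 60 + 9) × 30 + 16 = 23686.
Minute boundaries passed: 13; those not divisible by 10: 13 − 1 = 12; dropped labels = 2 × 12 = 24.
Actual frame index = 23686 − 24 = 23662.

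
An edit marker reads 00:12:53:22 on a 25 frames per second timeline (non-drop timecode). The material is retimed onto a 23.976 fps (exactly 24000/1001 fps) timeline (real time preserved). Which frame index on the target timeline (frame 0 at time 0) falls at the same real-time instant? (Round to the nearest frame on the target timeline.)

Source frame index: (0×3600 + 12×60 + 53) × 25 + 22 = 19347.
Real time: 19347 / (25) = 19347/25 s.
Target frame: (19347/25) × (24000/1001) = 18573120/1001 ≈ 18554.565 → 18555.

frame 18555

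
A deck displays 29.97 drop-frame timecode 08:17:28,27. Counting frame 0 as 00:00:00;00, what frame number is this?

894571

Complete 10-minute blocks: 49, each 17982 frames → 881118.
Remaining 7 whole minutes in the current block: 1800 + 6 × 1798 = 12588 frames.
Within the current minute: 28 × 30 + 27 − 2 = 865 (labels ;00/;01 skipped at this minute). Total = 881118 + 12588 + 865 = 894571.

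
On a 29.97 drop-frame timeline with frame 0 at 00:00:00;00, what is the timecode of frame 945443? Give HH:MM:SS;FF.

08:45:46;09

Ten DF minutes hold 17982 frames, so frame 945443 lies in block 52 (frames 935064–953045) with 10379 frames into that block.
The block's first minute is 1800 frames and the rest 1798 each; 10379 frames reaches minute 5, so 52 × 18 + 5 × 2 = 946 labels have been skipped so far.
Adding those back, label number 945443 + 946 = 946389 at 30 labels/s is 31546 s + 9 f = 8 h 45 min 46 s frame 9, i.e. 08:45:46;09.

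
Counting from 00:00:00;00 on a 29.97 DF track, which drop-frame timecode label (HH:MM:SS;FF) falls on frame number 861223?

Ten DF minutes hold 17982 frames, so frame 861223 lies in block 47 (frames 845154–863135) with 16069 frames into that block.
The block's first minute is 1800 frames and the rest 1798 each; 16069 frames reaches minute 8, so 47 × 18 + 8 × 2 = 862 labels have been skipped so far.
Adding those back, label number 861223 + 862 = 862085 at 30 labels/s is 28736 s + 5 f = 7 h 58 min 56 s frame 5, i.e. 07:58:56;05.

07:58:56;05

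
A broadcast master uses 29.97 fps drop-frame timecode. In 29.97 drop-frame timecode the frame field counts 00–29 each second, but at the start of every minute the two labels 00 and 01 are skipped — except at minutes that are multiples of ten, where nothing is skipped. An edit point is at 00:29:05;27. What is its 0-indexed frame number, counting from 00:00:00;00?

As if non-drop at 30 labels/s: (0 × 3600 + 29 × 60 + 5) × 30 + 27 = 52377.
Minute boundaries passed: 29; those not divisible by 10: 29 − 2 = 27; dropped labels = 2 × 27 = 54.
Actual frame index = 52377 − 54 = 52323.

52323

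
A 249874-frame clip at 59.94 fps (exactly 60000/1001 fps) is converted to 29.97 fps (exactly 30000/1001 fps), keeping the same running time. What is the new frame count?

124937 frames

Target frames = source frames × (target rate / source rate) = 249874 × (30000/1001)/(60000/1001) = 249874 × 1/2 = 124937.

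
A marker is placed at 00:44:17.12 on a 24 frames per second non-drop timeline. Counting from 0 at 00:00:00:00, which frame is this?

Total seconds to the label: (0 × 3600 + 44 × 60 + 17) = 2657.
Frame index = 2657 × 24 + 12 = 63780.

63780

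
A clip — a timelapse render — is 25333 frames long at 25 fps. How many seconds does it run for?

1013.32 seconds

Running time = 25333 / (25) = 1013.32 s.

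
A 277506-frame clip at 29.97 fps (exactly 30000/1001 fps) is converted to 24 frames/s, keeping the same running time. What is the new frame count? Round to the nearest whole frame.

Frames at target rate = 277506 × (24) / (30000/1001) = 138891753/625 ≈ 222226.805.
Nearest whole frame: 222227.

222227 frames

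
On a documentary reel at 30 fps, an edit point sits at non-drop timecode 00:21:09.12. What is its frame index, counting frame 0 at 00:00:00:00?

Total seconds to the label: (0 × 3600 + 21 × 60 + 9) = 1269.
Frame index = 1269 × 30 + 12 = 38082.

frame 38082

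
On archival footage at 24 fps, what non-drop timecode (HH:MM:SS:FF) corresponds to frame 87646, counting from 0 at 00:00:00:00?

87646 ÷ 24 = 3651 full seconds, remainder 22 frames.
3651 s = 1 h 0 min 51 s.
Timecode: 01:00:51:22.

01:00:51:22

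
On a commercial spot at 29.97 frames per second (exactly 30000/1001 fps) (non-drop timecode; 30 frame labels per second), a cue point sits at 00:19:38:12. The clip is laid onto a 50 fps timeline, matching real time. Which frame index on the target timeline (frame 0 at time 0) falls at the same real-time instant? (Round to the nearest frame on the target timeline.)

frame 58979

Source frame index: (0×3600 + 19×60 + 38) × 30 + 12 = 35352.
Real time: 35352 / (30000/1001) = 1474473/1250 s.
Target frame: (1474473/1250) × (50) = 1474473/25 ≈ 58978.920 → 58979.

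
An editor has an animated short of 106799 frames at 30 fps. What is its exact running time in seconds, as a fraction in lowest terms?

Running time = 106799 ÷ (30) = 106799 × 1/30 = 106799/30 s.

106799/30 seconds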